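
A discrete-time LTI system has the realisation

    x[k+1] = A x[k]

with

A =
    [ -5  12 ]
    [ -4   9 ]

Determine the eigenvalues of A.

det(zI - A) = z^2 - (tr A)z + det A, with tr A = (-5) + 9 = 4 and det A = (-5)·9 - 12·(-4) = -45 - (-48) = 3.
So p(z) = det(zI - A) = z^2 - 4z + 3.
Factor z^2 - 4z + 3: two numbers with sum 4 and product 3 are 3 and 1, so z^2 - 4z + 3 = (z - 3)(z - 1).
Hence p(z) = (z - 3) (z - 1), with roots 1, 3.

1, 3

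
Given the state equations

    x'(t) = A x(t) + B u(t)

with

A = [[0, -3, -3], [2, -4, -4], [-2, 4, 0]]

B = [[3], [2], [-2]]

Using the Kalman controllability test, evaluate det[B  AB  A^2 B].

240

AB = [[0], [6], [2]]
A^2B = [[-24], [-32], [24]]
Controllability matrix C = [B  AB  A^2B] = [[3, 0, -24], [2, 6, -32], [-2, 2, 24]]
Expanding along the first row, det(C) = 3·(6·24 - (-32)·2) - 0·(2·24 - (-32)·(-2)) + (-24)·(2·2 - 6·(-2)) = 3·208 - 0·(-16) + (-24)·16 = 240
Since det(C) ≠ 0, rank(C) = 3 and the system is completely controllable.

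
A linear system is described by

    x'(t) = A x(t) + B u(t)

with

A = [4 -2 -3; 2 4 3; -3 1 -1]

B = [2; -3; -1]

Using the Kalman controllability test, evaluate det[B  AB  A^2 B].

-50

AB = [[17], [-11], [-8]]
A^2B = [[114], [-34], [-54]]
Controllability matrix C = [B  AB  A^2B] = [[2, 17, 114], [-3, -11, -34], [-1, -8, -54]]
Expanding along the first row, det(C) = 2·((-11)·(-54) - (-34)·(-8)) - 17·((-3)·(-54) - (-34)·(-1)) + 114·((-3)·(-8) - (-11)·(-1)) = 2·322 - 17·128 + 114·13 = -50
Since det(C) ≠ 0, rank(C) = 3 and the system is completely controllable.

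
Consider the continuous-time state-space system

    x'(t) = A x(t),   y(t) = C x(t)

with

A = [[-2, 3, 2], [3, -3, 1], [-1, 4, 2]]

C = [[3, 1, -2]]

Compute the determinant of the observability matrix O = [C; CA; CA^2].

CA = [[-1, -2, 3]]
CA^2 = [[-7, 15, 2]]
Observability matrix O = [C; CA; CA^2] = [[3, 1, -2], [-1, -2, 3], [-7, 15, 2]]
Expanding along the first row, det(O) = 3·((-2)·2 - 3·15) - 1·((-1)·2 - 3·(-7)) + (-2)·((-1)·15 - (-2)·(-7)) = 3·(-49) - 1·19 + (-2)·(-29) = -108
Since det(O) ≠ 0, rank(O) = 3 and the system is completely observable.

-108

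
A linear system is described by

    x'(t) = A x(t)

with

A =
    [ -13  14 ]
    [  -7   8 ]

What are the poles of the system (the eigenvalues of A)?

det(sI - A) = s^2 - (tr A)s + det A, with tr A = (-13) + 8 = -5 and det A = (-13)·8 - 14·(-7) = -104 - (-98) = -6.
So p(s) = det(sI - A) = s^2 + 5s - 6.
Factor s^2 + 5s - 6: two numbers with sum -5 and product -6 are 1 and -6, so s^2 + 5s - 6 = (s - 1)(s + 6).
Hence p(s) = (s - 1) (s + 6), with roots -6, 1.
At least one eigenvalue has non-negative real part, so the system is not asymptotically stable.

-6, 1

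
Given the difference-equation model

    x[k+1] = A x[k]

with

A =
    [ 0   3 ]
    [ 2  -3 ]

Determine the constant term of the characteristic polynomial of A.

-6

For a 2×2 matrix, det(zI - A) = z^2 - (tr A)z + det A.
tr A = -3, det A = -6.
So p(z) = z^2 + 3z - 6.
The constant term is -6.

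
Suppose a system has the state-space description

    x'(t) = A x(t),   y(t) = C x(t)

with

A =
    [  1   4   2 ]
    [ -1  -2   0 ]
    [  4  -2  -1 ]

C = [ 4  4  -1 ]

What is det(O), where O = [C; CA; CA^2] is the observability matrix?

1788

CA = [[-4, 10, 9]]
CA^2 = [[22, -54, -17]]
Observability matrix O = [C; CA; CA^2] = [[4, 4, -1], [-4, 10, 9], [22, -54, -17]]
Expanding along the first row, det(O) = 4·(10·(-17) - 9·(-54)) - 4·((-4)·(-17) - 9·22) + (-1)·((-4)·(-54) - 10·22) = 4·316 - 4·(-130) + (-1)·(-4) = 1788
Since det(O) ≠ 0, rank(O) = 3 and the system is completely observable.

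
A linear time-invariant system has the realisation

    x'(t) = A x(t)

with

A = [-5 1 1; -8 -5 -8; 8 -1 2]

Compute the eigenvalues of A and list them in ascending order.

-6, -5, 3

det(sI - A) = s^3 - (tr A)s^2 + (M11 + M22 + M33)s - det A, where Mii is the 2×2 principal minor of A obtained by deleting row i and column i.
tr A = (-5) + (-5) + 2 = -8; M11 = (-5)·2 - (-8)·(-1) = -10 - 8 = -18; M22 = (-5)·2 - 1·8 = -10 - 8 = -18; M33 = (-5)·(-5) - 1·(-8) = 25 - (-8) = 33; sum of minors = -3.
det A = (-5)·((-5)·2 - (-8)·(-1)) - 1·((-8)·2 - (-8)·8) + 1·((-8)·(-1) - (-5)·8) = (-5)·(-18) - 1·48 + 1·48 = 90.
So p(s) = det(sI - A) = s^3 + 8s^2 - 3s - 90.
Rational-root test: any integer root divides -90. Testing small divisors, s = 3 works: p(3) = 27 + 72 + (-9) + (-90) = 0, so (s - 3) is a factor.
Dividing, p(s) = (s - 3)(s^2 + 11s + 30).
Factor s^2 + 11s + 30: two numbers with sum -11 and product 30 are -5 and -6, so s^2 + 11s + 30 = (s + 5)(s + 6).
Hence p(s) = (s - 3) (s + 5) (s + 6), with roots -6, -5, 3.
At least one eigenvalue has non-negative real part, so the system is not asymptotically stable.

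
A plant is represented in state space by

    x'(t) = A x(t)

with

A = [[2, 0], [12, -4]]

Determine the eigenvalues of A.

-4, 2

det(sI - A) = s^2 - (tr A)s + det A, with tr A = 2 + (-4) = -2 and det A = 2·(-4) - 0·12 = -8 - 0 = -8.
So p(s) = det(sI - A) = s^2 + 2s - 8.
Factor s^2 + 2s - 8: two numbers with sum -2 and product -8 are 2 and -4, so s^2 + 2s - 8 = (s - 2)(s + 4).
Hence p(s) = (s - 2) (s + 4), with roots -4, 2.
At least one eigenvalue has non-negative real part, so the system is not asymptotically stable.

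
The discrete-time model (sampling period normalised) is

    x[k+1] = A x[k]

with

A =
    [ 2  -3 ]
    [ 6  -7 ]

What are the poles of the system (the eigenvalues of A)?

det(zI - A) = z^2 - (tr A)z + det A, with tr A = 2 + (-7) = -5 and det A = 2·(-7) - (-3)·6 = -14 - (-18) = 4.
So p(z) = det(zI - A) = z^2 + 5z + 4.
Factor z^2 + 5z + 4: two numbers with sum -5 and product 4 are -1 and -4, so z^2 + 5z + 4 = (z + 1)(z + 4).
Hence p(z) = (z + 1) (z + 4), with roots -4, -1.

-4, -1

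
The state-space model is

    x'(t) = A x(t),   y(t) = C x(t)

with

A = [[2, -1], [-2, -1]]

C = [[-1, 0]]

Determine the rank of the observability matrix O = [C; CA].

CA = [[-2, 1]]
Observability matrix O = [C; CA] = [[-1, 0], [-2, 1]]
det(O) = (-1)·1 - 0·(-2) = -1 - 0 = -1 ≠ 0, so rank(O) = 2.
rank(O) = 2 = n, so the pair (A, C) is completely observable.

2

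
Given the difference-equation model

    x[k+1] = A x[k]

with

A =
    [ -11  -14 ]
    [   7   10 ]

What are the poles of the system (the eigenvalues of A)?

det(zI - A) = z^2 - (tr A)z + det A, with tr A = (-11) + 10 = -1 and det A = (-11)·10 - (-14)·7 = -110 - (-98) = -12.
So p(z) = det(zI - A) = z^2 + z - 12.
Factor z^2 + z - 12: two numbers with sum -1 and product -12 are 3 and -4, so z^2 + z - 12 = (z - 3)(z + 4).
Hence p(z) = (z - 3) (z + 4), with roots -4, 3.

-4, 3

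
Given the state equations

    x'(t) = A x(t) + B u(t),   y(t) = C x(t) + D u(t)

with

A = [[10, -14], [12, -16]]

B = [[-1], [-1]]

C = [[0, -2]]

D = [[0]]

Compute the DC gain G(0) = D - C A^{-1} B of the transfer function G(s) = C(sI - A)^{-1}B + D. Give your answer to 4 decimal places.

G(0) = C(-A)^{-1}B + D = -C A^{-1} B + D.
det A = 8, so A^{-1} = (1/8)·adj(A) = [[-2, 7/4], [-3/2, 5/4]]
A^{-1} B = [1/4, 1/4]^T
C A^{-1} B = -1/2
G(0) = D - C A^{-1} B = 0 - (-1/2) = 1/2 ≈ 0.5000

0.5000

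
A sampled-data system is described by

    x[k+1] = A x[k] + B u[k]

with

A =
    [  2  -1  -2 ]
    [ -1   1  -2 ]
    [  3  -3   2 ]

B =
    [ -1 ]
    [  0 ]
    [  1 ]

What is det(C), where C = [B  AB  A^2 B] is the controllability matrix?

AB = [[-4], [-1], [-1]]
A^2B = [[-5], [5], [-11]]
Controllability matrix C = [B  AB  A^2B] = [[-1, -4, -5], [0, -1, 5], [1, -1, -11]]
Expanding along the first row, det(C) = (-1)·((-1)·(-11) - 5·(-1)) - (-4)·(0·(-11) - 5·1) + (-5)·(0·(-1) - (-1)·1) = (-1)·16 - (-4)·(-5) + (-5)·1 = -41
Since det(C) ≠ 0, rank(C) = 3 and the system is completely controllable.

-41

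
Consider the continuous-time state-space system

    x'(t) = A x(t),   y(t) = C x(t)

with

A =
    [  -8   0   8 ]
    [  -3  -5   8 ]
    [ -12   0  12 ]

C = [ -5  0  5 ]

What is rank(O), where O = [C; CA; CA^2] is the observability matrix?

1

CA = [[-20, 0, 20]]
CA^2 = [[-80, 0, 80]]
Observability matrix O = [C; CA; CA^2] = [[-5, 0, 5], [-20, 0, 20], [-80, 0, 80]]
Every row of O is a scalar multiple of row 1 = [-5, 0, 5] (multipliers 1, 4, 16), so the rows span a one-dimensional space.
O ≠ 0, hence rank(O) = 1.
rank(O) = 1 < n = 3, so the pair (A, C) is not completely observable.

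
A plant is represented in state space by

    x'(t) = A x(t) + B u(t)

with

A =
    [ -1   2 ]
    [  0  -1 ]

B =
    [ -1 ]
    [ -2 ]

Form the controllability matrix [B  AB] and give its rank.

AB = [[-3], [2]]
Controllability matrix C = [B  AB] = [[-1, -3], [-2, 2]]
det(C) = (-1)·2 - (-3)·(-2) = -2 - 6 = -8 ≠ 0, so rank(C) = 2.
rank(C) = 2 = n, so the pair (A, B) is completely controllable.

2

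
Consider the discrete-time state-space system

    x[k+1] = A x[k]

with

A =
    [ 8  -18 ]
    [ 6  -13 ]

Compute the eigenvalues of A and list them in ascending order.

-4, -1

det(zI - A) = z^2 - (tr A)z + det A, with tr A = 8 + (-13) = -5 and det A = 8·(-13) - (-18)·6 = -104 - (-108) = 4.
So p(z) = det(zI - A) = z^2 + 5z + 4.
Factor z^2 + 5z + 4: two numbers with sum -5 and product 4 are -1 and -4, so z^2 + 5z + 4 = (z + 1)(z + 4).
Hence p(z) = (z + 1) (z + 4), with roots -4, -1.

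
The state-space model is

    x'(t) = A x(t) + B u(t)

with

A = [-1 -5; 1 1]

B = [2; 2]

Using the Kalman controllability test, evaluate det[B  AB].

AB = [[-12], [4]]
Controllability matrix C = [B  AB] = [[2, -12], [2, 4]]
det(C) = 2·4 - (-12)·2 = 8 - (-24) = 32
Since det(C) ≠ 0, rank(C) = 2 and the system is completely controllable.

32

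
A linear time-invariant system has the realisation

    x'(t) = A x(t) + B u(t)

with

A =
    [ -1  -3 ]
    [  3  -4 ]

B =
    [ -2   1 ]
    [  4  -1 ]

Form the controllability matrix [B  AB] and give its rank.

2

AB = [[-10, 2], [-22, 7]]
Controllability matrix C = [B  AB] = [[-2, 1, -10, 2], [4, -1, -22, 7]]
Take the 2×2 submatrix of C formed by columns 1, 2: [[-2, 1], [4, -1]]. Its determinant is (-2)·(-1) - 1·4 = 2 - 4 = -2 ≠ 0.
So rank(C) ≥ 2; since C has 2 rows, rank(C) = 2.
rank(C) = 2 = n, so the pair (A, B) is completely controllable.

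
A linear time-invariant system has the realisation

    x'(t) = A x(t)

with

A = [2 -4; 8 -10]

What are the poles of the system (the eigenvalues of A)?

det(sI - A) = s^2 - (tr A)s + det A, with tr A = 2 + (-10) = -8 and det A = 2·(-10) - (-4)·8 = -20 - (-32) = 12.
So p(s) = det(sI - A) = s^2 + 8s + 12.
Factor s^2 + 8s + 12: two numbers with sum -8 and product 12 are -2 and -6, so s^2 + 8s + 12 = (s + 2)(s + 6).
Hence p(s) = (s + 2) (s + 6), with roots -6, -2.
All eigenvalues have negative real part, so the system is asymptotically stable.

-6, -2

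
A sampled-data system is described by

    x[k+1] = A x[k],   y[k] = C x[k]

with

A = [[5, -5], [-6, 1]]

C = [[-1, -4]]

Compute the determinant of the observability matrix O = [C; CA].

75

CA = [[19, 1]]
Observability matrix O = [C; CA] = [[-1, -4], [19, 1]]
det(O) = (-1)·1 - (-4)·19 = -1 - (-76) = 75
Since det(O) ≠ 0, rank(O) = 2 and the system is completely observable.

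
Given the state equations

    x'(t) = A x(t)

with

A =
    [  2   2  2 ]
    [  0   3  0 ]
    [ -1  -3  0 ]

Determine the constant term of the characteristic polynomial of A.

-6

Expand det(sI - A) for the 3×3 matrix.
p(s) = s^3 - 5s^2 + 8s - 6.
(Check: constant term = det(-A) = (-1)^3 det A = -6; coefficient of s^2 = -tr A = -5.)
The constant term is -6.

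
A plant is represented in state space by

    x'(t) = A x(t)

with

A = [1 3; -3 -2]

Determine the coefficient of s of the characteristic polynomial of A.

1

For a 2×2 matrix, det(sI - A) = s^2 - (tr A)s + det A.
tr A = -1, det A = 7.
So p(s) = s^2 + s + 7.
The coefficient of s is 1.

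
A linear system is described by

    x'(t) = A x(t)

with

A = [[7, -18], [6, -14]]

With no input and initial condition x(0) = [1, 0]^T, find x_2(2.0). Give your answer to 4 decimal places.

0.0365

det(sI - A) = s^2 - (tr A)s + det A, with tr A = 7 + (-14) = -7 and det A = 7·(-14) - (-18)·6 = -98 - (-108) = 10.
So p(s) = det(sI - A) = s^2 + 7s + 10.
Factor s^2 + 7s + 10: two numbers with sum -7 and product 10 are -2 and -5, so s^2 + 7s + 10 = (s + 2)(s + 5).
Hence p(s) = (s + 2) (s + 5), with roots -5, -2.
The eigenvalues -5, -2 are distinct and real, so A is diagonalisable and x(t) = e^{At} x(0) = V diag(e^{λ_i t}) V^{-1} x(0), where the columns of V are the eigenvectors.
λ = -5: A - (-5)I = [[12, -18], [6, -9]]. Row 1 gives 12·v1 + (-18)·v2 = 0, so take v_1 = [3, 2]^T.
λ = -2: A - (-2)I = [[9, -18], [6, -12]]. Row 1 gives 9·v1 + (-18)·v2 = 0, so take v_2 = [-2, -1]^T.
V = [v_1 v_2] = [[3, -2], [2, -1]] has det V = 1, so V^{-1} = adj(V)/det V = [[-1, 2], [-2, 3]].
Modal coordinates z(0) = V^{-1} x(0): (-1)·1 + 2·0 = -1; (-2)·1 + 3·0 = -2; so z(0) = [-1, -2]^T.
x_2(t) = Σ_i (v_i)_2 · z_i(0) · e^{λ_i t} (row 2 of V times the modal terms).
x_2(2.0) = 2·(-1)·e^{-5·2.0} + (-1)·(-2)·e^{-2·2.0} = (-2)·0.000045 + 2·0.018316 = 0.0365.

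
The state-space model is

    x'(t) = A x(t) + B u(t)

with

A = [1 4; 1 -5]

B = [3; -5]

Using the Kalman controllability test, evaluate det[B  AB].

AB = [[-17], [28]]
Controllability matrix C = [B  AB] = [[3, -17], [-5, 28]]
det(C) = 3·28 - (-17)·(-5) = 84 - 85 = -1
Since det(C) ≠ 0, rank(C) = 2 and the system is completely controllable.

-1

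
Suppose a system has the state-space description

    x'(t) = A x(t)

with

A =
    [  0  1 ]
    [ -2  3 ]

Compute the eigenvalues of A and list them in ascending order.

1, 2

det(sI - A) = s^2 - (tr A)s + det A, with tr A = 0 + 3 = 3 and det A = 0·3 - 1·(-2) = 0 - (-2) = 2.
So p(s) = det(sI - A) = s^2 - 3s + 2.
Factor s^2 - 3s + 2: two numbers with sum 3 and product 2 are 2 and 1, so s^2 - 3s + 2 = (s - 2)(s - 1).
Hence p(s) = (s - 2) (s - 1), with roots 1, 2.
At least one eigenvalue has non-negative real part, so the system is not asymptotically stable.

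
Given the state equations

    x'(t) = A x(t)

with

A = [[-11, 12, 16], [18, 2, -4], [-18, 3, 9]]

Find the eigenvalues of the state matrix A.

-3, -2, 5

det(sI - A) = s^3 - (tr A)s^2 + (M11 + M22 + M33)s - det A, where Mii is the 2×2 principal minor of A obtained by deleting row i and column i.
tr A = (-11) + 2 + 9 = 0; M11 = 2·9 - (-4)·3 = 18 - (-12) = 30; M22 = (-11)·9 - 16·(-18) = -99 - (-288) = 189; M33 = (-11)·2 - 12·18 = -22 - 216 = -238; sum of minors = -19.
det A = (-11)·(2·9 - (-4)·3) - 12·(18·9 - (-4)·(-18)) + 16·(18·3 - 2·(-18)) = (-11)·30 - 12·90 + 16·90 = 30.
So p(s) = det(sI - A) = s^3 - 19s - 30.
Rational-root test: any integer root divides -30. Testing small divisors, s = -2 works: p(-2) = -8 + 0 + 38 + (-30) = 0, so (s + 2) is a factor.
Dividing, p(s) = (s + 2)(s^2 - 2s - 15).
Factor s^2 - 2s - 15: two numbers with sum 2 and product -15 are 5 and -3, so s^2 - 2s - 15 = (s - 5)(s + 3).
Hence p(s) = (s - 5) (s + 2) (s + 3), with roots -3, -2, 5.
At least one eigenvalue has non-negative real part, so the system is not asymptotically stable.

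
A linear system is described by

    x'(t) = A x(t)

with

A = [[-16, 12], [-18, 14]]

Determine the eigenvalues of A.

det(sI - A) = s^2 - (tr A)s + det A, with tr A = (-16) + 14 = -2 and det A = (-16)·14 - 12·(-18) = -224 - (-216) = -8.
So p(s) = det(sI - A) = s^2 + 2s - 8.
Factor s^2 + 2s - 8: two numbers with sum -2 and product -8 are 2 and -4, so s^2 + 2s - 8 = (s - 2)(s + 4).
Hence p(s) = (s - 2) (s + 4), with roots -4, 2.
At least one eigenvalue has non-negative real part, so the system is not asymptotically stable.

-4, 2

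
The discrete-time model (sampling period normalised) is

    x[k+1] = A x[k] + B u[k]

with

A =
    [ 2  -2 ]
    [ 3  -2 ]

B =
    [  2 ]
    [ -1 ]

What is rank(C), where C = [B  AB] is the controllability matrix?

2

AB = [[6], [8]]
Controllability matrix C = [B  AB] = [[2, 6], [-1, 8]]
det(C) = 2·8 - 6·(-1) = 16 - (-6) = 22 ≠ 0, so rank(C) = 2.
rank(C) = 2 = n, so the pair (A, B) is completely controllable.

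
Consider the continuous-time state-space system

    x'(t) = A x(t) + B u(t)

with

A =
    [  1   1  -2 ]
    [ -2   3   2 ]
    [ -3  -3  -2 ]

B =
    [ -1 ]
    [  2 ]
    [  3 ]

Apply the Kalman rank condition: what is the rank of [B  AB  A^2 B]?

3

AB = [[-5], [14], [-9]]
A^2B = [[27], [34], [-9]]
Controllability matrix C = [B  AB  A^2B] = [[-1, -5, 27], [2, 14, 34], [3, -9, -9]]
det(C) = (-1)·(14·(-9) - 34·(-9)) - (-5)·(2·(-9) - 34·3) + 27·(2·(-9) - 14·3) = (-1)·180 - (-5)·(-120) + 27·(-60) = -2400 ≠ 0, so rank(C) = 3.
rank(C) = 3 = n, so the pair (A, B) is completely controllable.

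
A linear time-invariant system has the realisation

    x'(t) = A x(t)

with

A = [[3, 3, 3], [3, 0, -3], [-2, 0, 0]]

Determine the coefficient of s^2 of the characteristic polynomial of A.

-3

Expand det(sI - A) for the 3×3 matrix.
p(s) = s^3 - 3s^2 - 3s - 18.
(Check: constant term = det(-A) = (-1)^3 det A = -18; coefficient of s^2 = -tr A = -3.)
The coefficient of s^2 is -3.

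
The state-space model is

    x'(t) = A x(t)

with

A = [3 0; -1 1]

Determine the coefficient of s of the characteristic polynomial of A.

For a 2×2 matrix, det(sI - A) = s^2 - (tr A)s + det A.
tr A = 4, det A = 3.
So p(s) = s^2 - 4s + 3.
The coefficient of s is -4.

-4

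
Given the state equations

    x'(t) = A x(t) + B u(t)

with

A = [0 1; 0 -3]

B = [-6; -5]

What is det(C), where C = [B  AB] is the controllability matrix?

-115

AB = [[-5], [15]]
Controllability matrix C = [B  AB] = [[-6, -5], [-5, 15]]
det(C) = (-6)·15 - (-5)·(-5) = -90 - 25 = -115
Since det(C) ≠ 0, rank(C) = 2 and the system is completely controllable.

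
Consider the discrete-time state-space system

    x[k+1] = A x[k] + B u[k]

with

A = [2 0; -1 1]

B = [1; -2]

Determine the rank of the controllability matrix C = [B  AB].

2

AB = [[2], [-3]]
Controllability matrix C = [B  AB] = [[1, 2], [-2, -3]]
det(C) = 1·(-3) - 2·(-2) = -3 - (-4) = 1 ≠ 0, so rank(C) = 2.
rank(C) = 2 = n, so the pair (A, B) is completely controllable.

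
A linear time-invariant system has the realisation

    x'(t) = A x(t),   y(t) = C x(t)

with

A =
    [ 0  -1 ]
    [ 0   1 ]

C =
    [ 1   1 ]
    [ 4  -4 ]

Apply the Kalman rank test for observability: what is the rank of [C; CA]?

2

CA = [[0, 0], [0, -8]]
Observability matrix O = [C; CA] = [[1, 1], [4, -4], [0, 0], [0, -8]]
Take the 2×2 submatrix of O formed by rows 1, 2: [[1, 1], [4, -4]]. Its determinant is 1·(-4) - 1·4 = -4 - 4 = -8 ≠ 0.
So rank(O) ≥ 2; since O has 2 columns, rank(O) = 2.
rank(O) = 2 = n, so the pair (A, C) is completely observable.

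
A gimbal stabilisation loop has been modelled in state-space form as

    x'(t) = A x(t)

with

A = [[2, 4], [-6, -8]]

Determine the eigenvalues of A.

det(sI - A) = s^2 - (tr A)s + det A, with tr A = 2 + (-8) = -6 and det A = 2·(-8) - 4·(-6) = -16 - (-24) = 8.
So p(s) = det(sI - A) = s^2 + 6s + 8.
Factor s^2 + 6s + 8: two numbers with sum -6 and product 8 are -2 and -4, so s^2 + 6s + 8 = (s + 2)(s + 4).
Hence p(s) = (s + 2) (s + 4), with roots -4, -2.
All eigenvalues have negative real part, so the system is asymptotically stable.

-4, -2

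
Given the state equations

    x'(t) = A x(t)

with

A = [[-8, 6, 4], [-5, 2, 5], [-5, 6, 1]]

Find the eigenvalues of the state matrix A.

det(sI - A) = s^3 - (tr A)s^2 + (M11 + M22 + M33)s - det A, where Mii is the 2×2 principal minor of A obtained by deleting row i and column i.
tr A = (-8) + 2 + 1 = -5; M11 = 2·1 - 5·6 = 2 - 30 = -28; M22 = (-8)·1 - 4·(-5) = -8 - (-20) = 12; M33 = (-8)·2 - 6·(-5) = -16 - (-30) = 14; sum of minors = -2.
det A = (-8)·(2·1 - 5·6) - 6·((-5)·1 - 5·(-5)) + 4·((-5)·6 - 2·(-5)) = (-8)·(-28) - 6·20 + 4·(-20) = 24.
So p(s) = det(sI - A) = s^3 + 5s^2 - 2s - 24.
Rational-root test: any integer root divides -24. Testing small divisors, s = 2 works: p(2) = 8 + 20 + (-4) + (-24) = 0, so (s - 2) is a factor.
Dividing, p(s) = (s - 2)(s^2 + 7s + 12).
Factor s^2 + 7s + 12: two numbers with sum -7 and product 12 are -3 and -4, so s^2 + 7s + 12 = (s + 3)(s + 4).
Hence p(s) = (s - 2) (s + 3) (s + 4), with roots -4, -3, 2.
At least one eigenvalue has non-negative real part, so the system is not asymptotically stable.

-4, -3, 2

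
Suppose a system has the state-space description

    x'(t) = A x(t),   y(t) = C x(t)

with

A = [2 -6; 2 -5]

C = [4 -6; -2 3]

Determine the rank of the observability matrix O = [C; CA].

CA = [[-4, 6], [2, -3]]
Observability matrix O = [C; CA] = [[4, -6], [-2, 3], [-4, 6], [2, -3]]
Every row of O is a scalar multiple of row 1 = [4, -6] (multipliers 1, -1/2, -1, 1/2), so the rows span a one-dimensional space.
O ≠ 0, hence rank(O) = 1.
rank(O) = 1 < n = 2, so the pair (A, C) is not completely observable.

1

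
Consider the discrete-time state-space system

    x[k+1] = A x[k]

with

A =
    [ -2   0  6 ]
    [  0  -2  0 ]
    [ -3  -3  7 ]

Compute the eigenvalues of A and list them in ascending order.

-2, 1, 4

det(zI - A) = z^3 - (tr A)z^2 + (M11 + M22 + M33)z - det A, where Mii is the 2×2 principal minor of A obtained by deleting row i and column i.
tr A = (-2) + (-2) + 7 = 3; M11 = (-2)·7 - 0·(-3) = -14 - 0 = -14; M22 = (-2)·7 - 6·(-3) = -14 - (-18) = 4; M33 = (-2)·(-2) - 0·0 = 4 - 0 = 4; sum of minors = -6.
det A = (-2)·((-2)·7 - 0·(-3)) - 0·(0·7 - 0·(-3)) + 6·(0·(-3) - (-2)·(-3)) = (-2)·(-14) - 0·0 + 6·(-6) = -8.
So p(z) = det(zI - A) = z^3 - 3z^2 - 6z + 8.
Rational-root test: any integer root divides 8. Testing small divisors, z = 1 works: p(1) = 1 + (-3) + (-6) + 8 = 0, so (z - 1) is a factor.
Dividing, p(z) = (z - 1)(z^2 - 2z - 8).
Factor z^2 - 2z - 8: two numbers with sum 2 and product -8 are 4 and -2, so z^2 - 2z - 8 = (z - 4)(z + 2).
Hence p(z) = (z - 4) (z - 1) (z + 2), with roots -2, 1, 4.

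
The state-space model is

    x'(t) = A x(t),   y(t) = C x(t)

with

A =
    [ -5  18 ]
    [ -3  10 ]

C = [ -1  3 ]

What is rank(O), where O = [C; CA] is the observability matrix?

CA = [[-4, 12]]
Observability matrix O = [C; CA] = [[-1, 3], [-4, 12]]
Every row of O is a scalar multiple of row 1 = [-1, 3] (multipliers 1, 4), so the rows span a one-dimensional space.
O ≠ 0, hence rank(O) = 1.
rank(O) = 1 < n = 2, so the pair (A, C) is not completely observable.

1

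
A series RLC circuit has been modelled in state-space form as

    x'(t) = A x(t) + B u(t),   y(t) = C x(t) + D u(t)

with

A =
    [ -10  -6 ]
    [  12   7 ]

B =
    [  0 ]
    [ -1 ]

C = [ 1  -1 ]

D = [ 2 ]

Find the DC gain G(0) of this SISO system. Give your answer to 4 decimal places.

G(0) = C(-A)^{-1}B + D = -C A^{-1} B + D.
det A = 2, so A^{-1} = (1/2)·adj(A) = [[7/2, 3], [-6, -5]]
A^{-1} B = [-3, 5]^T
C A^{-1} B = -8
G(0) = D - C A^{-1} B = 2 - (-8) = 10

10.0000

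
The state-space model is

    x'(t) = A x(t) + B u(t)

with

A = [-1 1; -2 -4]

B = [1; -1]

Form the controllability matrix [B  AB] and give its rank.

AB = [[-2], [2]]
Controllability matrix C = [B  AB] = [[1, -2], [-1, 2]]
Every column of C is a scalar multiple of column 1 = [1, -1] (multipliers 1, -2), so the columns span a one-dimensional space.
C ≠ 0, hence rank(C) = 1.
rank(C) = 1 < n = 2, so the pair (A, B) is not completely controllable.

1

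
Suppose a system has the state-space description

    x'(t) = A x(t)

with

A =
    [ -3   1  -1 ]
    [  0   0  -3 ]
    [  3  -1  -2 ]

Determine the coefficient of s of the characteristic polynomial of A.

6

Expand det(sI - A) for the 3×3 matrix.
p(s) = s^3 + 5s^2 + 6s.
(Check: constant term = det(-A) = (-1)^3 det A = 0; coefficient of s^2 = -tr A = 5.)
The coefficient of s is 6.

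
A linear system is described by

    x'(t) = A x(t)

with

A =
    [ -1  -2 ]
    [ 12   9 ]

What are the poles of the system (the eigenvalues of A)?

det(sI - A) = s^2 - (tr A)s + det A, with tr A = (-1) + 9 = 8 and det A = (-1)·9 - (-2)·12 = -9 - (-24) = 15.
So p(s) = det(sI - A) = s^2 - 8s + 15.
Factor s^2 - 8s + 15: two numbers with sum 8 and product 15 are 5 and 3, so s^2 - 8s + 15 = (s - 5)(s - 3).
Hence p(s) = (s - 5) (s - 3), with roots 3, 5.
At least one eigenvalue has non-negative real part, so the system is not asymptotically stable.

3, 5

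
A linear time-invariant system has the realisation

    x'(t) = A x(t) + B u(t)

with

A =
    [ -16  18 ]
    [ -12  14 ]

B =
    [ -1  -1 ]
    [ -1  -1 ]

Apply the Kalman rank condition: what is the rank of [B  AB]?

AB = [[-2, -2], [-2, -2]]
Controllability matrix C = [B  AB] = [[-1, -1, -2, -2], [-1, -1, -2, -2]]
Every column of C is a scalar multiple of column 1 = [-1, -1] (multipliers 1, 1, 2, 2), so the columns span a one-dimensional space.
C ≠ 0, hence rank(C) = 1.
rank(C) = 1 < n = 2, so the pair (A, B) is not completely controllable.

1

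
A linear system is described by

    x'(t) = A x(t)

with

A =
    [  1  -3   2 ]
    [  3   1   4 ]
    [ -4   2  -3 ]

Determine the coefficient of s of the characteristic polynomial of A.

4

Expand det(sI - A) for the 3×3 matrix.
p(s) = s^3 + s^2 + 4s - 30.
(Check: constant term = det(-A) = (-1)^3 det A = -30; coefficient of s^2 = -tr A = 1.)
The coefficient of s is 4.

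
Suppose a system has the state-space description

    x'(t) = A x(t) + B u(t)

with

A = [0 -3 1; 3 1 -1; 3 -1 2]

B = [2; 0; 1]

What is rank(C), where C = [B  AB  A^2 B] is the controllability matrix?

AB = [[1], [5], [8]]
A^2B = [[-7], [0], [14]]
Controllability matrix C = [B  AB  A^2B] = [[2, 1, -7], [0, 5, 0], [1, 8, 14]]
det(C) = 2·(5·14 - 0·8) - 1·(0·14 - 0·1) + (-7)·(0·8 - 5·1) = 2·70 - 1·0 + (-7)·(-5) = 175 ≠ 0, so rank(C) = 3.
rank(C) = 3 = n, so the pair (A, B) is completely controllable.

3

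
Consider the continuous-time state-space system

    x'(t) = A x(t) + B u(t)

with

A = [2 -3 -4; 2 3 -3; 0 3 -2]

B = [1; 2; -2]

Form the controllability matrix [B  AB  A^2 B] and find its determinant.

-3780

AB = [[4], [14], [10]]
A^2B = [[-74], [20], [22]]
Controllability matrix C = [B  AB  A^2B] = [[1, 4, -74], [2, 14, 20], [-2, 10, 22]]
Expanding along the first row, det(C) = 1·(14·22 - 20·10) - 4·(2·22 - 20·(-2)) + (-74)·(2·10 - 14·(-2)) = 1·108 - 4·84 + (-74)·48 = -3780
Since det(C) ≠ 0, rank(C) = 3 and the system is completely controllable.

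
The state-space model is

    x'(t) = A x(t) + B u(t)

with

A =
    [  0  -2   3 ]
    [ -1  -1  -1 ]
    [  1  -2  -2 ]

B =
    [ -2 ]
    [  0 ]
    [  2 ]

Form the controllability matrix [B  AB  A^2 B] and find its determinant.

0

AB = [[6], [0], [-6]]
A^2B = [[-18], [0], [18]]
Controllability matrix C = [B  AB  A^2B] = [[-2, 6, -18], [0, 0, 0], [2, -6, 18]]
Expanding along the first row, det(C) = (-2)·(0·18 - 0·(-6)) - 6·(0·18 - 0·2) + (-18)·(0·(-6) - 0·2) = (-2)·0 - 6·0 + (-18)·0 = 0
Since det(C) = 0, rank(C) < 3 and the system is not completely controllable.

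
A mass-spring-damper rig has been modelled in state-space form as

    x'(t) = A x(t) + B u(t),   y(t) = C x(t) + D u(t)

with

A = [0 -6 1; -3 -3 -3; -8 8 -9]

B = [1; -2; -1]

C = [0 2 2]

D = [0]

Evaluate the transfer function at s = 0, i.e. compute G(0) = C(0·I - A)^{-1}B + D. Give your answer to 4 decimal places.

G(0) = C(-A)^{-1}B + D = -C A^{-1} B + D.
det A = -30, so A^{-1} = (1/-30)·adj(A) = [[-17/10, 23/15, -7/10], [1/10, -4/15, 1/10], [8/5, -8/5, 3/5]]
A^{-1} B = [-61/15, 8/15, 21/5]^T
C A^{-1} B = 142/15
G(0) = D - C A^{-1} B = 0 - (142/15) = -142/15 ≈ -9.4667

-9.4667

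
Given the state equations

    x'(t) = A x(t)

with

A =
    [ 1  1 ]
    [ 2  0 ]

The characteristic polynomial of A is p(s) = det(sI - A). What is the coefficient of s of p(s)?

-1

For a 2×2 matrix, det(sI - A) = s^2 - (tr A)s + det A.
tr A = 1, det A = -2.
So p(s) = s^2 - s - 2.
The coefficient of s is -1.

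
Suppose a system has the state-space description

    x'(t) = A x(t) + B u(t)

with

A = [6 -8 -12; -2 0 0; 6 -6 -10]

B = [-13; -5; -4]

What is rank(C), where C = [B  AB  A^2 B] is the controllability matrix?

2

AB = [[10], [26], [-8]]
A^2B = [[-52], [-20], [-16]]
Controllability matrix C = [B  AB  A^2B] = [[-13, 10, -52], [-5, 26, -20], [-4, -8, -16]]
The rows r1, r2, r3 of C are linearly dependent: -r1 + r2 + 2·r3 = 0 (check each entry), so rank(C) ≤ 2.
The 2×2 minor from rows 1, 2, columns 1, 2 is (-13)·26 - 10·(-5) = -338 - (-50) = -288 ≠ 0, so rank(C) = 2.
rank(C) = 2 < n = 3, so the pair (A, B) is not completely controllable.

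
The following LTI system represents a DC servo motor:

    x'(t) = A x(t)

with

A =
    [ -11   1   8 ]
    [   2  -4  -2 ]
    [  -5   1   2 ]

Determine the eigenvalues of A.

-6, -4, -3

det(sI - A) = s^3 - (tr A)s^2 + (M11 + M22 + M33)s - det A, where Mii is the 2×2 principal minor of A obtained by deleting row i and column i.
tr A = (-11) + (-4) + 2 = -13; M11 = (-4)·2 - (-2)·1 = -8 - (-2) = -6; M22 = (-11)·2 - 8·(-5) = -22 - (-40) = 18; M33 = (-11)·(-4) - 1·2 = 44 - 2 = 42; sum of minors = 54.
det A = (-11)·((-4)·2 - (-2)·1) - 1·(2·2 - (-2)·(-5)) + 8·(2·1 - (-4)·(-5)) = (-11)·(-6) - 1·(-6) + 8·(-18) = -72.
So p(s) = det(sI - A) = s^3 + 13s^2 + 54s + 72.
Rational-root test: any integer root divides 72. Testing small divisors, s = -3 works: p(-3) = -27 + 117 + (-162) + 72 = 0, so (s + 3) is a factor.
Dividing, p(s) = (s + 3)(s^2 + 10s + 24).
Factor s^2 + 10s + 24: two numbers with sum -10 and product 24 are -4 and -6, so s^2 + 10s + 24 = (s + 4)(s + 6).
Hence p(s) = (s + 3) (s + 4) (s + 6), with roots -6, -4, -3.
All eigenvalues have negative real part, so the system is asymptotically stable.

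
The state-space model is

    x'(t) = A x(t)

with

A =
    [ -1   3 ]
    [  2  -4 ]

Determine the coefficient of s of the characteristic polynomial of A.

For a 2×2 matrix, det(sI - A) = s^2 - (tr A)s + det A.
tr A = -5, det A = -2.
So p(s) = s^2 + 5s - 2.
The coefficient of s is 5.

5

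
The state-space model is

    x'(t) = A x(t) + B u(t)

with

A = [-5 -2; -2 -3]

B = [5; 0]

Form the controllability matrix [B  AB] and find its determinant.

-50

AB = [[-25], [-10]]
Controllability matrix C = [B  AB] = [[5, -25], [0, -10]]
det(C) = 5·(-10) - (-25)·0 = -50 - 0 = -50
Since det(C) ≠ 0, rank(C) = 2 and the system is completely controllable.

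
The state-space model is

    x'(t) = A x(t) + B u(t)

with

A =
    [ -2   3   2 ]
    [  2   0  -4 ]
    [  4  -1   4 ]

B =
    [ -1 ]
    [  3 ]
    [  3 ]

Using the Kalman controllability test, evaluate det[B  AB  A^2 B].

AB = [[17], [-14], [5]]
A^2B = [[-66], [14], [102]]
Controllability matrix C = [B  AB  A^2B] = [[-1, 17, -66], [3, -14, 14], [3, 5, 102]]
Expanding along the first row, det(C) = (-1)·((-14)·102 - 14·5) - 17·(3·102 - 14·3) + (-66)·(3·5 - (-14)·3) = (-1)·(-1498) - 17·264 + (-66)·57 = -6752
Since det(C) ≠ 0, rank(C) = 3 and the system is completely controllable.

-6752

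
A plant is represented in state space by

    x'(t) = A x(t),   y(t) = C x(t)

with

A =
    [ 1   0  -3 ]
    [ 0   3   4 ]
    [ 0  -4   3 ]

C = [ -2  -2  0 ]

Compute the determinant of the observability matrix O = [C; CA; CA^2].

CA = [[-2, -6, -2]]
CA^2 = [[-2, -10, -24]]
Observability matrix O = [C; CA; CA^2] = [[-2, -2, 0], [-2, -6, -2], [-2, -10, -24]]
Expanding along the first row, det(O) = (-2)·((-6)·(-24) - (-2)·(-10)) - (-2)·((-2)·(-24) - (-2)·(-2)) + 0·((-2)·(-10) - (-6)·(-2)) = (-2)·124 - (-2)·44 + 0·8 = -160
Since det(O) ≠ 0, rank(O) = 3 and the system is completely observable.

-160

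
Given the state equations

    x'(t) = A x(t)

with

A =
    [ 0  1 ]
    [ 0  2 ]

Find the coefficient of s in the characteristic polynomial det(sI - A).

-2

For a 2×2 matrix, det(sI - A) = s^2 - (tr A)s + det A.
tr A = 2, det A = 0.
So p(s) = s^2 - 2s.
The coefficient of s is -2.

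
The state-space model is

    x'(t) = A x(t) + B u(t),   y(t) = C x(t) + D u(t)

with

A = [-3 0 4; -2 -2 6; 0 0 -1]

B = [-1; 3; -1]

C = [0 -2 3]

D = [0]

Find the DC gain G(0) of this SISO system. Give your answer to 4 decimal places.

-3.3333

G(0) = C(-A)^{-1}B + D = -C A^{-1} B + D.
det A = -6, so A^{-1} = (1/-6)·adj(A) = [[-1/3, 0, -4/3], [1/3, -1/2, -5/3], [0, 0, -1]]
A^{-1} B = [5/3, -1/6, 1]^T
C A^{-1} B = 10/3
G(0) = D - C A^{-1} B = 0 - (10/3) = -10/3 ≈ -3.3333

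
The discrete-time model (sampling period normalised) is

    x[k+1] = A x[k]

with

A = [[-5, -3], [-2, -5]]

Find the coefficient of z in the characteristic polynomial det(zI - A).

10

For a 2×2 matrix, det(zI - A) = z^2 - (tr A)z + det A.
tr A = -10, det A = 19.
So p(z) = z^2 + 10z + 19.
The coefficient of z is 10.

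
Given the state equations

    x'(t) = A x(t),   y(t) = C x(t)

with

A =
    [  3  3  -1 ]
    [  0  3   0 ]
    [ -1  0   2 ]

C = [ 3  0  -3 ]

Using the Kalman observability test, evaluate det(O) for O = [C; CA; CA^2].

-162

CA = [[12, 9, -9]]
CA^2 = [[45, 63, -30]]
Observability matrix O = [C; CA; CA^2] = [[3, 0, -3], [12, 9, -9], [45, 63, -30]]
Expanding along the first row, det(O) = 3·(9·(-30) - (-9)·63) - 0·(12·(-30) - (-9)·45) + (-3)·(12·63 - 9·45) = 3·297 - 0·45 + (-3)·351 = -162
Since det(O) ≠ 0, rank(O) = 3 and the system is completely observable.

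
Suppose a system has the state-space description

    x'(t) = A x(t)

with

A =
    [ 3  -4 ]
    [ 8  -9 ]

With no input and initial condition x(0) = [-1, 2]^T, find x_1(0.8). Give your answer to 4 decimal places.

det(sI - A) = s^2 - (tr A)s + det A, with tr A = 3 + (-9) = -6 and det A = 3·(-9) - (-4)·8 = -27 - (-32) = 5.
So p(s) = det(sI - A) = s^2 + 6s + 5.
Factor s^2 + 6s + 5: two numbers with sum -6 and product 5 are -1 and -5, so s^2 + 6s + 5 = (s + 1)(s + 5).
Hence p(s) = (s + 1) (s + 5), with roots -5, -1.
The eigenvalues -5, -1 are distinct and real, so A is diagonalisable and x(t) = e^{At} x(0) = V diag(e^{λ_i t}) V^{-1} x(0), where the columns of V are the eigenvectors.
λ = -5: A - (-5)I = [[8, -4], [8, -4]]. Row 1 gives 8·v1 + (-4)·v2 = 0, so take v_1 = [1, 2]^T.
λ = -1: A - (-1)I = [[4, -4], [8, -8]]. Row 1 gives 4·v1 + (-4)·v2 = 0, so take v_2 = [1, 1]^T.
V = [v_1 v_2] = [[1, 1], [2, 1]] has det V = -1, so V^{-1} = adj(V)/det V = [[-1, 1], [2, -1]].
Modal coordinates z(0) = V^{-1} x(0): (-1)·(-1) + 1·2 = 3; 2·(-1) + (-1)·2 = -4; so z(0) = [3, -4]^T.
x_1(t) = Σ_i (v_i)_1 · z_i(0) · e^{λ_i t} (row 1 of V times the modal terms).
x_1(0.8) = 1·3·e^{-5·0.8} + 1·(-4)·e^{-1·0.8} = 3·0.018316 + (-4)·0.449329 = -1.7424.

-1.7424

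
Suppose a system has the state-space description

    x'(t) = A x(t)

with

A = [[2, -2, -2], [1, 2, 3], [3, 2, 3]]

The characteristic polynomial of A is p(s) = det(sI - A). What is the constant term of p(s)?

4

Expand det(sI - A) for the 3×3 matrix.
p(s) = s^3 - 7s^2 + 18s + 4.
(Check: constant term = det(-A) = (-1)^3 det A = 4; coefficient of s^2 = -tr A = -7.)
The constant term is 4.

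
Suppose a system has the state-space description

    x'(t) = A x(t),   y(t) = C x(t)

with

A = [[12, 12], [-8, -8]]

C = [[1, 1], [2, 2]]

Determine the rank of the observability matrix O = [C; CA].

CA = [[4, 4], [8, 8]]
Observability matrix O = [C; CA] = [[1, 1], [2, 2], [4, 4], [8, 8]]
Every row of O is a scalar multiple of row 1 = [1, 1] (multipliers 1, 2, 4, 8), so the rows span a one-dimensional space.
O ≠ 0, hence rank(O) = 1.
rank(O) = 1 < n = 2, so the pair (A, C) is not completely observable.

1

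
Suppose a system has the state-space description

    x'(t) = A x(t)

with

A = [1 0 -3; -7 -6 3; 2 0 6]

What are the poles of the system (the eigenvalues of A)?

-6, 3, 4

det(sI - A) = s^3 - (tr A)s^2 + (M11 + M22 + M33)s - det A, where Mii is the 2×2 principal minor of A obtained by deleting row i and column i.
tr A = 1 + (-6) + 6 = 1; M11 = (-6)·6 - 3·0 = -36 - 0 = -36; M22 = 1·6 - (-3)·2 = 6 - (-6) = 12; M33 = 1·(-6) - 0·(-7) = -6 - 0 = -6; sum of minors = -30.
det A = 1·((-6)·6 - 3·0) - 0·((-7)·6 - 3·2) + (-3)·((-7)·0 - (-6)·2) = 1·(-36) - 0·(-48) + (-3)·12 = -72.
So p(s) = det(sI - A) = s^3 - s^2 - 30s + 72.
Rational-root test: any integer root divides 72. Testing small divisors, s = 3 works: p(3) = 27 + (-9) + (-90) + 72 = 0, so (s - 3) is a factor.
Dividing, p(s) = (s - 3)(s^2 + 2s - 24).
Factor s^2 + 2s - 24: two numbers with sum -2 and product -24 are 4 and -6, so s^2 + 2s - 24 = (s - 4)(s + 6).
Hence p(s) = (s - 4) (s - 3) (s + 6), with roots -6, 3, 4.
At least one eigenvalue has non-negative real part, so the system is not asymptotically stable.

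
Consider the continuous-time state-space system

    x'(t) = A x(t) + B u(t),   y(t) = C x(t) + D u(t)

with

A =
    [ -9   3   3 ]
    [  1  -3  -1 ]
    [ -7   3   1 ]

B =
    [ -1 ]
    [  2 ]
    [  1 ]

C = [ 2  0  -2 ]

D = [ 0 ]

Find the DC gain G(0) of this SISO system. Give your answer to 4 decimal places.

G(0) = C(-A)^{-1}B + D = -C A^{-1} B + D.
det A = -36, so A^{-1} = (1/-36)·adj(A) = [[0, -1/6, -1/6], [-1/6, -1/3, 1/6], [1/2, -1/6, -2/3]]
A^{-1} B = [-1/2, -1/3, -3/2]^T
C A^{-1} B = 2
G(0) = D - C A^{-1} B = 0 - (2) = -2

-2.0000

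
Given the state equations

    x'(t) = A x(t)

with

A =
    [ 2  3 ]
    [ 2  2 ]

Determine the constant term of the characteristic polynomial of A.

For a 2×2 matrix, det(sI - A) = s^2 - (tr A)s + det A.
tr A = 4, det A = -2.
So p(s) = s^2 - 4s - 2.
The constant term is -2.

-2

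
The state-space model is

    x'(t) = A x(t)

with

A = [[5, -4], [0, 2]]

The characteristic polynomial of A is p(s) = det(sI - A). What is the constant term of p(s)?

For a 2×2 matrix, det(sI - A) = s^2 - (tr A)s + det A.
tr A = 7, det A = 10.
So p(s) = s^2 - 7s + 10.
The constant term is 10.

10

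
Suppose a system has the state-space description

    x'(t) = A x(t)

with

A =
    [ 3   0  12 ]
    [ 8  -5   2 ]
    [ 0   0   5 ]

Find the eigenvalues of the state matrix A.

det(sI - A) = s^3 - (tr A)s^2 + (M11 + M22 + M33)s - det A, where Mii is the 2×2 principal minor of A obtained by deleting row i and column i.
tr A = 3 + (-5) + 5 = 3; M11 = (-5)·5 - 2·0 = -25 - 0 = -25; M22 = 3·5 - 12·0 = 15 - 0 = 15; M33 = 3·(-5) - 0·8 = -15 - 0 = -15; sum of minors = -25.
det A = 3·((-5)·5 - 2·0) - 0·(8·5 - 2·0) + 12·(8·0 - (-5)·0) = 3·(-25) - 0·40 + 12·0 = -75.
So p(s) = det(sI - A) = s^3 - 3s^2 - 25s + 75.
Rational-root test: any integer root divides 75. Testing small divisors, s = 3 works: p(3) = 27 + (-27) + (-75) + 75 = 0, so (s - 3) is a factor.
Dividing, p(s) = (s - 3)(s^2 - 25).
Factor s^2 - 25: two numbers with sum 0 and product -25 are 5 and -5, so s^2 - 25 = (s - 5)(s + 5).
Hence p(s) = (s - 5) (s - 3) (s + 5), with roots -5, 3, 5.
At least one eigenvalue has non-negative real part, so the system is not asymptotically stable.

-5, 3, 5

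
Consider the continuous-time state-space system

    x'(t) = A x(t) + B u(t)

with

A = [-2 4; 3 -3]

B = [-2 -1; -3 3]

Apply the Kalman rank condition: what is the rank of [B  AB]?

2

AB = [[-8, 14], [3, -12]]
Controllability matrix C = [B  AB] = [[-2, -1, -8, 14], [-3, 3, 3, -12]]
Take the 2×2 submatrix of C formed by columns 1, 2: [[-2, -1], [-3, 3]]. Its determinant is (-2)·3 - (-1)·(-3) = -6 - 3 = -9 ≠ 0.
So rank(C) ≥ 2; since C has 2 rows, rank(C) = 2.
rank(C) = 2 = n, so the pair (A, B) is completely controllable.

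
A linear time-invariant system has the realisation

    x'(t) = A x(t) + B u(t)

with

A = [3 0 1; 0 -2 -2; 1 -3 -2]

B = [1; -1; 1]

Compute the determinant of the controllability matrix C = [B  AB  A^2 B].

AB = [[4], [0], [2]]
A^2B = [[14], [-4], [0]]
Controllability matrix C = [B  AB  A^2B] = [[1, 4, 14], [-1, 0, -4], [1, 2, 0]]
Expanding along the first row, det(C) = 1·(0·0 - (-4)·2) - 4·((-1)·0 - (-4)·1) + 14·((-1)·2 - 0·1) = 1·8 - 4·4 + 14·(-2) = -36
Since det(C) ≠ 0, rank(C) = 3 and the system is completely controllable.

-36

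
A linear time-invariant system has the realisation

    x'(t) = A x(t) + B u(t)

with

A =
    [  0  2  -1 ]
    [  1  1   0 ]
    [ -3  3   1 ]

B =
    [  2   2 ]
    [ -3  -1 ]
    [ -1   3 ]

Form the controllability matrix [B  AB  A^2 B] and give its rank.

3

AB = [[-5, -5], [-1, 1], [-16, -6]]
A^2B = [[14, 8], [-6, -4], [-4, 12]]
Controllability matrix C = [B  AB  A^2B] = [[2, 2, -5, -5, 14, 8], [-3, -1, -1, 1, -6, -4], [-1, 3, -16, -6, -4, 12]]
Take the 3×3 submatrix of C formed by columns 1, 2, 3: [[2, 2, -5], [-3, -1, -1], [-1, 3, -16]]. Its determinant is 2·((-1)·(-16) - (-1)·3) - 2·((-3)·(-16) - (-1)·(-1)) + (-5)·((-3)·3 - (-1)·(-1)) = 2·19 - 2·47 + (-5)·(-10) = -6 ≠ 0.
So rank(C) ≥ 3; since C has 3 rows, rank(C) = 3.
rank(C) = 3 = n, so the pair (A, B) is completely controllable.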